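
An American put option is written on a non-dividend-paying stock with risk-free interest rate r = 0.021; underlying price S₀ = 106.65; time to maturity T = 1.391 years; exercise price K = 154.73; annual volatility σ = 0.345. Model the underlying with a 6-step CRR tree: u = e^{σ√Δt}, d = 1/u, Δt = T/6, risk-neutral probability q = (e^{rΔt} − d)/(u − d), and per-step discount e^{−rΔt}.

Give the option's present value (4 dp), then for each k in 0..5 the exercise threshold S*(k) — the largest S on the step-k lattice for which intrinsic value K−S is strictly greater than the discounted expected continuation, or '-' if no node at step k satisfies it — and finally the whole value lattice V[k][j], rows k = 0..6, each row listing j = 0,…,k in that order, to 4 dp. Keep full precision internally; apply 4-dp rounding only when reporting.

Δt=0.23183  u=1.18071  d=0.84695  q=0.47319  discount=0.99514
step 6 (expiry): payoffs max(K−S,0) = 115.3654 99.8530 78.2275 48.0800 6.0523 0.0000 0.0000
step 5: (k=5,j=0): S=46.4781, (K−S)⁺=108.2519, hold=107.5004 ⇒ V=108.2519 exercise | (k=5,j=1): S=64.7938, (K−S)⁺=89.9362, hold=89.1848 ⇒ V=89.9362 exercise | (k=5,j=2): S=90.3272, (K−S)⁺=64.4028, hold=63.6514 ⇒ V=64.4028 exercise | (k=5,j=3): S=125.9225, (K−S)⁺=28.8075, hold=28.0560 ⇒ V=28.8075 exercise | (k=5,j=4): S=175.5450, (K−S)⁺=0.0000, hold=3.1729 ⇒ V=3.1729 continue | (k=5,j=5): S=244.7223, (K−S)⁺=0.0000, hold=0.0000 ⇒ V=0.0000 continue  boundary S*=125.9225
step 4: (k=4,j=0): S=54.8770, (K−S)⁺=99.8530, hold=99.1015 ⇒ V=99.8530 exercise | (k=4,j=1): S=76.5025, (K−S)⁺=78.2275, hold=77.4760 ⇒ V=78.2275 exercise | (k=4,j=2): S=106.6500, (K−S)⁺=48.0800, hold=47.3285 ⇒ V=48.0800 exercise | (k=4,j=3): S=148.6777, (K−S)⁺=6.0523, hold=16.5965 ⇒ V=16.5965 continue | (k=4,j=4): S=207.2674, (K−S)⁺=0.0000, hold=1.6634 ⇒ V=1.6634 continue  boundary S*=106.6500
step 3: (k=3,j=0): S=64.7938, (K−S)⁺=89.9362, hold=89.1848 ⇒ V=89.9362 exercise | (k=3,j=1): S=90.3272, (K−S)⁺=64.4028, hold=63.6514 ⇒ V=64.4028 exercise | (k=3,j=2): S=125.9225, (K−S)⁺=28.8075, hold=33.0212 ⇒ V=33.0212 continue | (k=3,j=3): S=175.5450, (K−S)⁺=0.0000, hold=9.4840 ⇒ V=9.4840 continue  boundary S*=90.3272
step 2: (k=2,j=0): S=76.5025, (K−S)⁺=78.2275, hold=77.4760 ⇒ V=78.2275 exercise | (k=2,j=1): S=106.6500, (K−S)⁺=48.0800, hold=49.3127 ⇒ V=49.3127 continue | (k=2,j=2): S=148.6777, (K−S)⁺=6.0523, hold=21.7774 ⇒ V=21.7774 continue  boundary S*=76.5025
step 1: (k=1,j=0): S=90.3272, (K−S)⁺=64.4028, hold=64.2319 ⇒ V=64.4028 exercise | (k=1,j=1): S=125.9225, (K−S)⁺=28.8075, hold=36.1071 ⇒ V=36.1071 continue  boundary S*=90.3272
step 0: (k=0,j=0): S=106.6500, (K−S)⁺=48.0800, hold=50.7658 ⇒ V=50.7658 continue  boundary S*=-

price = 50.7658
boundary = - 90.3272 76.5025 90.3272 106.6500 125.9225
tree:
50.7658
64.4028 36.1071
78.2275 49.3127 21.7774
89.9362 64.4028 33.0212 9.4840
99.8530 78.2275 48.0800 16.5965 1.6634
108.2519 89.9362 64.4028 28.8075 3.1729 0.0000
115.3654 99.8530 78.2275 48.0800 6.0523 0.0000 0.0000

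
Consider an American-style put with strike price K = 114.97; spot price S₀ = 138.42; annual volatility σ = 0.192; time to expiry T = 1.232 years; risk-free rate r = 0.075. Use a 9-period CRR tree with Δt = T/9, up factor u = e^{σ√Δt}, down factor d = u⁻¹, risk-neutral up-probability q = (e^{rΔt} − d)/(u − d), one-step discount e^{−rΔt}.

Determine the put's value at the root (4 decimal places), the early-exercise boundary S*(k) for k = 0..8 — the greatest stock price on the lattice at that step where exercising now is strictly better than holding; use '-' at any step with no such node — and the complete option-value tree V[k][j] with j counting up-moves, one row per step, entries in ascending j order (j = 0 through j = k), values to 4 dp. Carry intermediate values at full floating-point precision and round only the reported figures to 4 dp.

params: Δt=0.13689 u=1.07362 d=0.93143 q=0.55482 e^(-rΔt)=0.98979
t_9 payoffs: 41.9336 30.7837 17.9316 3.1175 0.0000 0.0000 0.0000 0.0000 0.0000 0.0000
t_8: node(8,0) S=78.4135 payoff=36.5565 vs cont=35.3822 → 36.5565 [stop]  node(8,1) S=90.3842 payoff=24.5858 vs cont=23.4114 → 24.5858 [stop]  node(8,2) S=104.1825 payoff=10.7875 vs cont=9.6132 → 10.7875 [stop]  node(8,3) S=120.0872 payoff=0.0000 vs cont=1.3737 → 1.3737 [wait]  node(8,4) S=138.4200 payoff=0.0000 vs cont=0.0000 → 0.0000 [wait]  node(8,5) S=159.5515 payoff=0.0000 vs cont=0.0000 → 0.0000 [wait]  node(8,6) S=183.9090 payoff=0.0000 vs cont=0.0000 → 0.0000 [wait]  node(8,7) S=211.9849 payoff=0.0000 vs cont=0.0000 → 0.0000 [wait]  node(8,8) S=244.3470 payoff=0.0000 vs cont=0.0000 → 0.0000 [wait]  ⇒ S*(8)=104.1825
t_7: node(7,0) S=84.1863 payoff=30.7837 vs cont=29.6093 → 30.7837 [stop]  node(7,1) S=97.0384 payoff=17.9316 vs cont=16.7573 → 17.9316 [stop]  node(7,2) S=111.8525 payoff=3.1175 vs cont=5.5077 → 5.5077 [wait]  node(7,3) S=128.9282 payoff=0.0000 vs cont=0.6053 → 0.6053 [wait]  node(7,4) S=148.6106 payoff=0.0000 vs cont=0.0000 → 0.0000 [wait]  node(7,5) S=171.2979 payoff=0.0000 vs cont=0.0000 → 0.0000 [wait]  node(7,6) S=197.4486 payoff=0.0000 vs cont=0.0000 → 0.0000 [wait]  node(7,7) S=227.5915 payoff=0.0000 vs cont=0.0000 → 0.0000 [wait]  ⇒ S*(7)=97.0384
t_6: node(6,0) S=90.3842 payoff=24.5858 vs cont=23.4114 → 24.5858 [stop]  node(6,1) S=104.1825 payoff=10.7875 vs cont=10.9258 → 10.9258 [wait]  node(6,2) S=120.0872 payoff=0.0000 vs cont=2.7592 → 2.7592 [wait]  node(6,3) S=138.4200 payoff=0.0000 vs cont=0.2667 → 0.2667 [wait]  node(6,4) S=159.5515 payoff=0.0000 vs cont=0.0000 → 0.0000 [wait]  node(6,5) S=183.9090 payoff=0.0000 vs cont=0.0000 → 0.0000 [wait]  node(6,6) S=211.9849 payoff=0.0000 vs cont=0.0000 → 0.0000 [wait]  ⇒ S*(6)=90.3842
t_5: node(5,0) S=97.0384 payoff=17.9316 vs cont=16.8332 → 17.9316 [stop]  node(5,1) S=111.8525 payoff=3.1175 vs cont=6.3295 → 6.3295 [wait]  node(5,2) S=128.9282 payoff=0.0000 vs cont=1.3623 → 1.3623 [wait]  node(5,3) S=148.6106 payoff=0.0000 vs cont=0.1175 → 0.1175 [wait]  node(5,4) S=171.2979 payoff=0.0000 vs cont=0.0000 → 0.0000 [wait]  node(5,5) S=197.4486 payoff=0.0000 vs cont=0.0000 → 0.0000 [wait]  ⇒ S*(5)=97.0384
t_4: node(4,0) S=104.1825 payoff=10.7875 vs cont=11.3771 → 11.3771 [wait]  node(4,1) S=120.0872 payoff=0.0000 vs cont=3.5371 → 3.5371 [wait]  node(4,2) S=138.4200 payoff=0.0000 vs cont=0.6648 → 0.6648 [wait]  node(4,3) S=159.5515 payoff=0.0000 vs cont=0.0518 → 0.0518 [wait]  node(4,4) S=183.9090 payoff=0.0000 vs cont=0.0000 → 0.0000 [wait]  ⇒ S*(4)=-
t_3: node(3,0) S=111.8525 payoff=3.1175 vs cont=6.9555 → 6.9555 [wait]  node(3,1) S=128.9282 payoff=0.0000 vs cont=1.9236 → 1.9236 [wait]  node(3,2) S=148.6106 payoff=0.0000 vs cont=0.3214 → 0.3214 [wait]  node(3,3) S=171.2979 payoff=0.0000 vs cont=0.0228 → 0.0228 [wait]  ⇒ S*(3)=-
t_2: node(2,0) S=120.0872 payoff=0.0000 vs cont=4.1212 → 4.1212 [wait]  node(2,1) S=138.4200 payoff=0.0000 vs cont=1.0241 → 1.0241 [wait]  node(2,2) S=159.5515 payoff=0.0000 vs cont=0.1541 → 0.1541 [wait]  ⇒ S*(2)=-
t_1: node(1,0) S=128.9282 payoff=0.0000 vs cont=2.3783 → 2.3783 [wait]  node(1,1) S=148.6106 payoff=0.0000 vs cont=0.5359 → 0.5359 [wait]  ⇒ S*(1)=-
t_0: node(0,0) S=138.4200 payoff=0.0000 vs cont=1.3422 → 1.3422 [wait]  ⇒ S*(0)=-

price = 1.3422
boundary = - - - - - 97.0384 90.3842 97.0384 104.1825
tree:
1.3422
2.3783 0.5359
4.1212 1.0241 0.1541
6.9555 1.9236 0.3214 0.0228
11.3771 3.5371 0.6648 0.0518 0.0000
17.9316 6.3295 1.3623 0.1175 0.0000 0.0000
24.5858 10.9258 2.7592 0.2667 0.0000 0.0000 0.0000
30.7837 17.9316 5.5077 0.6053 0.0000 0.0000 0.0000 0.0000
36.5565 24.5858 10.7875 1.3737 0.0000 0.0000 0.0000 0.0000 0.0000
41.9336 30.7837 17.9316 3.1175 0.0000 0.0000 0.0000 0.0000 0.0000 0.0000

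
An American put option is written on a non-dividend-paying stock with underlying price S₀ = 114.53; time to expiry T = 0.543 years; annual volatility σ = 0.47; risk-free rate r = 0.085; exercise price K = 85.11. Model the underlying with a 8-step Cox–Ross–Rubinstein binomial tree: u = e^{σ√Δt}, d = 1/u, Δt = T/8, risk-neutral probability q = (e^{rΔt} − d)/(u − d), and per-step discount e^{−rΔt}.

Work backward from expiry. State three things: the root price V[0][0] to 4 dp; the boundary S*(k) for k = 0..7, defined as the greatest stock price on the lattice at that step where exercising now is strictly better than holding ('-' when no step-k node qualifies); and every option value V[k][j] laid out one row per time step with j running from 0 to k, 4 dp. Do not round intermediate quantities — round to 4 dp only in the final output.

params: Δt=0.06788 u=1.13026 d=0.88475 q=0.49299 e^(-rΔt)=0.99425
t_8 payoffs: 42.1078 30.1752 14.9314 0.0000 0.0000 0.0000 0.0000 0.0000 0.0000
t_7: node(7,0) S=48.6037 payoff=36.5063 vs cont=36.0167 → 36.5063 [stop]  node(7,1) S=62.0906 payoff=23.0194 vs cont=22.5297 → 23.0194 [stop]  node(7,2) S=79.3201 payoff=5.7899 vs cont=7.5268 → 7.5268 [wait]  node(7,3) S=101.3306 payoff=0.0000 vs cont=0.0000 → 0.0000 [wait]  node(7,4) S=129.4488 payoff=0.0000 vs cont=0.0000 → 0.0000 [wait]  node(7,5) S=165.3694 payoff=0.0000 vs cont=0.0000 → 0.0000 [wait]  node(7,6) S=211.2576 payoff=0.0000 vs cont=0.0000 → 0.0000 [wait]  node(7,7) S=269.8793 payoff=0.0000 vs cont=0.0000 → 0.0000 [wait]  ⇒ S*(7)=62.0906
t_6: node(6,0) S=54.9348 payoff=30.1752 vs cont=29.6856 → 30.1752 [stop]  node(6,1) S=70.1786 payoff=14.9314 vs cont=15.2931 → 15.2931 [wait]  node(6,2) S=89.6524 payoff=0.0000 vs cont=3.7942 → 3.7942 [wait]  node(6,3) S=114.5300 payoff=0.0000 vs cont=0.0000 → 0.0000 [wait]  node(6,4) S=146.3108 payoff=0.0000 vs cont=0.0000 → 0.0000 [wait]  node(6,5) S=186.9105 payoff=0.0000 vs cont=0.0000 → 0.0000 [wait]  node(6,6) S=238.7762 payoff=0.0000 vs cont=0.0000 → 0.0000 [wait]  ⇒ S*(6)=54.9348
t_5: node(5,0) S=62.0906 payoff=23.0194 vs cont=22.7070 → 23.0194 [stop]  node(5,1) S=79.3201 payoff=5.7899 vs cont=9.5688 → 9.5688 [wait]  node(5,2) S=101.3306 payoff=0.0000 vs cont=1.9126 → 1.9126 [wait]  node(5,3) S=129.4488 payoff=0.0000 vs cont=0.0000 → 0.0000 [wait]  node(5,4) S=165.3694 payoff=0.0000 vs cont=0.0000 → 0.0000 [wait]  node(5,5) S=211.2576 payoff=0.0000 vs cont=0.0000 → 0.0000 [wait]  ⇒ S*(5)=62.0906
t_4: node(4,0) S=70.1786 payoff=14.9314 vs cont=16.2941 → 16.2941 [wait]  node(4,1) S=89.6524 payoff=0.0000 vs cont=5.7610 → 5.7610 [wait]  node(4,2) S=114.5300 payoff=0.0000 vs cont=0.9641 → 0.9641 [wait]  node(4,3) S=146.3108 payoff=0.0000 vs cont=0.0000 → 0.0000 [wait]  node(4,4) S=186.9105 payoff=0.0000 vs cont=0.0000 → 0.0000 [wait]  ⇒ S*(4)=-
t_3: node(3,0) S=79.3201 payoff=5.7899 vs cont=11.0375 → 11.0375 [wait]  node(3,1) S=101.3306 payoff=0.0000 vs cont=3.3766 → 3.3766 [wait]  node(3,2) S=129.4488 payoff=0.0000 vs cont=0.4860 → 0.4860 [wait]  node(3,3) S=165.3694 payoff=0.0000 vs cont=0.0000 → 0.0000 [wait]  ⇒ S*(3)=-
t_2: node(2,0) S=89.6524 payoff=0.0000 vs cont=7.2190 → 7.2190 [wait]  node(2,1) S=114.5300 payoff=0.0000 vs cont=1.9403 → 1.9403 [wait]  node(2,2) S=146.3108 payoff=0.0000 vs cont=0.2450 → 0.2450 [wait]  ⇒ S*(2)=-
t_1: node(1,0) S=101.3306 payoff=0.0000 vs cont=4.5901 → 4.5901 [wait]  node(1,1) S=129.4488 payoff=0.0000 vs cont=1.0982 → 1.0982 [wait]  ⇒ S*(1)=-
t_0: node(0,0) S=114.5300 payoff=0.0000 vs cont=2.8521 → 2.8521 [wait]  ⇒ S*(0)=-

price = 2.8521
boundary = - - - - - 62.0906 54.9348 62.0906
tree:
2.8521
4.5901 1.0982
7.2190 1.9403 0.2450
11.0375 3.3766 0.4860 0.0000
16.2941 5.7610 0.9641 0.0000 0.0000
23.0194 9.5688 1.9126 0.0000 0.0000 0.0000
30.1752 15.2931 3.7942 0.0000 0.0000 0.0000 0.0000
36.5063 23.0194 7.5268 0.0000 0.0000 0.0000 0.0000 0.0000
42.1078 30.1752 14.9314 0.0000 0.0000 0.0000 0.0000 0.0000 0.0000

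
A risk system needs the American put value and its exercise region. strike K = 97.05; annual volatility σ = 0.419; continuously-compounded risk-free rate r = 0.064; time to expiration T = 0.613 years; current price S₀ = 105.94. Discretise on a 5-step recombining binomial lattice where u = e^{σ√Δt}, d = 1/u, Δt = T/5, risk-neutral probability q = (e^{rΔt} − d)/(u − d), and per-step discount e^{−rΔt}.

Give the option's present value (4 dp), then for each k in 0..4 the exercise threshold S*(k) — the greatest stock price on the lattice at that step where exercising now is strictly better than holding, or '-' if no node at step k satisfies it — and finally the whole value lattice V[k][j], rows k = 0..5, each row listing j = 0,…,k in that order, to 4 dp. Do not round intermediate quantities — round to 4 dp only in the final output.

Δt=0.12260  u=1.15802  d=0.86354  q=0.49014  discount=0.99218
step 5 (expiry): payoffs max(K−S,0) = 46.1774 28.8296 5.5661 0.0000 0.0000 0.0000
step 4: (k=4,j=0): S=58.9113, (K−S)⁺=38.1387, hold=37.3802 ⇒ V=38.1387 exercise | (k=4,j=1): S=79.0004, (K−S)⁺=18.0496, hold=17.2911 ⇒ V=18.0496 exercise | (k=4,j=2): S=105.9400, (K−S)⁺=0.0000, hold=2.8158 ⇒ V=2.8158 continue | (k=4,j=3): S=142.0661, (K−S)⁺=0.0000, hold=0.0000 ⇒ V=0.0000 continue | (k=4,j=4): S=190.5114, (K−S)⁺=0.0000, hold=0.0000 ⇒ V=0.0000 continue  boundary S*=79.0004
step 3: (k=3,j=0): S=68.2204, (K−S)⁺=28.8296, hold=28.0711 ⇒ V=28.8296 exercise | (k=3,j=1): S=91.4839, (K−S)⁺=5.5661, hold=10.5002 ⇒ V=10.5002 continue | (k=3,j=2): S=122.6804, (K−S)⁺=0.0000, hold=1.4244 ⇒ V=1.4244 continue | (k=3,j=3): S=164.5151, (K−S)⁺=0.0000, hold=0.0000 ⇒ V=0.0000 continue  boundary S*=68.2204
step 2: (k=2,j=0): S=79.0004, (K−S)⁺=18.0496, hold=19.6905 ⇒ V=19.6905 continue | (k=2,j=1): S=105.9400, (K−S)⁺=0.0000, hold=6.0045 ⇒ V=6.0045 continue | (k=2,j=2): S=142.0661, (K−S)⁺=0.0000, hold=0.7206 ⇒ V=0.7206 continue  boundary S*=-
step 1: (k=1,j=0): S=91.4839, (K−S)⁺=5.5661, hold=12.8810 ⇒ V=12.8810 continue | (k=1,j=1): S=122.6804, (K−S)⁺=0.0000, hold=3.3880 ⇒ V=3.3880 continue  boundary S*=-
step 0: (k=0,j=0): S=105.9400, (K−S)⁺=0.0000, hold=8.1638 ⇒ V=8.1638 continue  boundary S*=-

price = 8.1638
boundary = - - - 68.2204 79.0004
tree:
8.1638
12.8810 3.3880
19.6905 6.0045 0.7206
28.8296 10.5002 1.4244 0.0000
38.1387 18.0496 2.8158 0.0000 0.0000
46.1774 28.8296 5.5661 0.0000 0.0000 0.0000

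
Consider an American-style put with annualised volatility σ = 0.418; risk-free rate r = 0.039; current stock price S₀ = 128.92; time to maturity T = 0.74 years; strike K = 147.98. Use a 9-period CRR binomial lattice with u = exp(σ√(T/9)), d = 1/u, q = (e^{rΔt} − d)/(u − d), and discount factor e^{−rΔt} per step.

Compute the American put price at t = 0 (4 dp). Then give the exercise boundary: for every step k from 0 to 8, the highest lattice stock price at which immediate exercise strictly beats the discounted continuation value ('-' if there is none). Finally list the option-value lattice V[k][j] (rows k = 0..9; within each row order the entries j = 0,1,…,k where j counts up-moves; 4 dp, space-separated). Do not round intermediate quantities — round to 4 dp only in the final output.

price = 28.3960
boundary = - - - 89.9825 79.8185 89.9825 101.4407 114.3579 128.9200
tree:
28.3960
37.1596 19.2205
47.1778 26.7018 11.3543
57.9975 35.9301 17.0184 5.3775
68.1615 46.6031 24.7646 8.8546 1.6980
77.1773 57.9975 34.7375 14.2729 3.1238 0.1858
85.1748 68.1615 46.5393 22.3578 5.7289 0.3609 0.0000
92.2689 77.1773 57.9975 33.6221 10.4701 0.7009 0.0000 0.0000
98.5618 85.1748 68.1615 46.5393 19.0600 1.3612 0.0000 0.0000 0.0000
104.1438 92.2689 77.1773 57.9975 33.6221 2.6436 0.0000 0.0000 0.0000 0.0000

params: Δt=0.08222 u=1.12734 d=0.88705 q=0.48344 e^(-rΔt)=0.99680
t_9 payoffs: 104.1438 92.2689 77.1773 57.9975 33.6221 2.6436 0.0000 0.0000 0.0000 0.0000
t_8: node(8,0) S=49.4182 payoff=98.5618 vs cont=98.0880 → 98.5618 [stop]  node(8,1) S=62.8052 payoff=85.1748 vs cont=84.7011 → 85.1748 [stop]  node(8,2) S=79.8185 payoff=68.1615 vs cont=67.6877 → 68.1615 [stop]  node(8,3) S=101.4407 payoff=46.5393 vs cont=46.0656 → 46.5393 [stop]  node(8,4) S=128.9200 payoff=19.0600 vs cont=18.5862 → 19.0600 [stop]  node(8,5) S=163.8433 payoff=0.0000 vs cont=1.3612 → 1.3612 [wait]  node(8,6) S=208.2269 payoff=0.0000 vs cont=0.0000 → 0.0000 [wait]  node(8,7) S=264.6337 payoff=0.0000 vs cont=0.0000 → 0.0000 [wait]  node(8,8) S=336.3205 payoff=0.0000 vs cont=0.0000 → 0.0000 [wait]  ⇒ S*(8)=128.9200
t_7: node(7,0) S=55.7111 payoff=92.2689 vs cont=91.7952 → 92.2689 [stop]  node(7,1) S=70.8027 payoff=77.1773 vs cont=76.7036 → 77.1773 [stop]  node(7,2) S=89.9825 payoff=57.9975 vs cont=57.5238 → 57.9975 [stop]  node(7,3) S=114.3579 payoff=33.6221 vs cont=33.1483 → 33.6221 [stop]  node(7,4) S=145.3364 payoff=2.6436 vs cont=10.4701 → 10.4701 [wait]  node(7,5) S=184.7067 payoff=0.0000 vs cont=0.7009 → 0.7009 [wait]  node(7,6) S=234.7421 payoff=0.0000 vs cont=0.0000 → 0.0000 [wait]  node(7,7) S=298.3316 payoff=0.0000 vs cont=0.0000 → 0.0000 [wait]  ⇒ S*(7)=114.3579
t_6: node(6,0) S=62.8052 payoff=85.1748 vs cont=84.7011 → 85.1748 [stop]  node(6,1) S=79.8185 payoff=68.1615 vs cont=67.6877 → 68.1615 [stop]  node(6,2) S=101.4407 payoff=46.5393 vs cont=46.0656 → 46.5393 [stop]  node(6,3) S=128.9200 payoff=19.0600 vs cont=22.3578 → 22.3578 [wait]  node(6,4) S=163.8433 payoff=0.0000 vs cont=5.7289 → 5.7289 [wait]  node(6,5) S=208.2269 payoff=0.0000 vs cont=0.3609 → 0.3609 [wait]  node(6,6) S=264.6337 payoff=0.0000 vs cont=0.0000 → 0.0000 [wait]  ⇒ S*(6)=101.4407
t_5: node(5,0) S=70.8027 payoff=77.1773 vs cont=76.7036 → 77.1773 [stop]  node(5,1) S=89.9825 payoff=57.9975 vs cont=57.5238 → 57.9975 [stop]  node(5,2) S=114.3579 payoff=33.6221 vs cont=34.7375 → 34.7375 [wait]  node(5,3) S=145.3364 payoff=2.6436 vs cont=14.2729 → 14.2729 [wait]  node(5,4) S=184.7067 payoff=0.0000 vs cont=3.1238 → 3.1238 [wait]  node(5,5) S=234.7421 payoff=0.0000 vs cont=0.1858 → 0.1858 [wait]  ⇒ S*(5)=89.9825
t_4: node(4,0) S=79.8185 payoff=68.1615 vs cont=67.6877 → 68.1615 [stop]  node(4,1) S=101.4407 payoff=46.5393 vs cont=46.6031 → 46.6031 [wait]  node(4,2) S=128.9200 payoff=19.0600 vs cont=24.7646 → 24.7646 [wait]  node(4,3) S=163.8433 payoff=0.0000 vs cont=8.8546 → 8.8546 [wait]  node(4,4) S=208.2269 payoff=0.0000 vs cont=1.6980 → 1.6980 [wait]  ⇒ S*(4)=79.8185
t_3: node(3,0) S=89.9825 payoff=57.9975 vs cont=57.5545 → 57.9975 [stop]  node(3,1) S=114.3579 payoff=33.6221 vs cont=35.9301 → 35.9301 [wait]  node(3,2) S=145.3364 payoff=2.6436 vs cont=17.0184 → 17.0184 [wait]  node(3,3) S=184.7067 payoff=0.0000 vs cont=5.3775 → 5.3775 [wait]  ⇒ S*(3)=89.9825
t_2: node(2,0) S=101.4407 payoff=46.5393 vs cont=47.1778 → 47.1778 [wait]  node(2,1) S=128.9200 payoff=19.0600 vs cont=26.7018 → 26.7018 [wait]  node(2,2) S=163.8433 payoff=0.0000 vs cont=11.3543 → 11.3543 [wait]  ⇒ S*(2)=-
t_1: node(1,0) S=114.3579 payoff=33.6221 vs cont=37.1596 → 37.1596 [wait]  node(1,1) S=145.3364 payoff=2.6436 vs cont=19.2205 → 19.2205 [wait]  ⇒ S*(1)=-
t_0: node(0,0) S=128.9200 payoff=19.0600 vs cont=28.3960 → 28.3960 [wait]  ⇒ S*(0)=-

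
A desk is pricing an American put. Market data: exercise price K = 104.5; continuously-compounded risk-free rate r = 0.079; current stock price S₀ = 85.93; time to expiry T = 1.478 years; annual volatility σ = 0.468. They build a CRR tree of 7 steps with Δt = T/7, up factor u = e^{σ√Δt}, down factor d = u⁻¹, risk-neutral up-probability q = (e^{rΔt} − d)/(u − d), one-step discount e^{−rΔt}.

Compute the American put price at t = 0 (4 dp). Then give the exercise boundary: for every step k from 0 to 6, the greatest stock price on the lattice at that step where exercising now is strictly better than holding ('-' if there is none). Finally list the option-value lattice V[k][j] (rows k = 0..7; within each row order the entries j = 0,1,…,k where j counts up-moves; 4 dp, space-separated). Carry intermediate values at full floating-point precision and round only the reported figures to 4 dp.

params: Δt=0.21114 u=1.23992 d=0.80650 q=0.48525 e^(-rΔt)=0.98346
t_7 payoffs: 85.4284 75.1792 59.4221 35.1972 0.0000 0.0000 0.0000 0.0000
t_6: node(6,0) S=23.6473 payoff=80.8527 vs cont=79.1241 → 80.8527 [stop]  node(6,1) S=36.3554 payoff=68.1446 vs cont=66.4159 → 68.1446 [stop]  node(6,2) S=55.8930 payoff=48.6070 vs cont=46.8784 → 48.6070 [stop]  node(6,3) S=85.9300 payoff=18.5700 vs cont=17.8180 → 18.5700 [stop]  node(6,4) S=132.1090 payoff=0.0000 vs cont=0.0000 → 0.0000 [wait]  node(6,5) S=203.1048 payoff=0.0000 vs cont=0.0000 → 0.0000 [wait]  node(6,6) S=312.2540 payoff=0.0000 vs cont=0.0000 → 0.0000 [wait]  ⇒ S*(6)=85.9300
t_5: node(5,0) S=29.3208 payoff=75.1792 vs cont=73.4506 → 75.1792 [stop]  node(5,1) S=45.0779 payoff=59.4221 vs cont=57.6935 → 59.4221 [stop]  node(5,2) S=69.3028 payoff=35.1972 vs cont=33.4685 → 35.1972 [stop]  node(5,3) S=106.5464 payoff=0.0000 vs cont=9.4007 → 9.4007 [wait]  node(5,4) S=163.8047 payoff=0.0000 vs cont=0.0000 → 0.0000 [wait]  node(5,5) S=251.8339 payoff=0.0000 vs cont=0.0000 → 0.0000 [wait]  ⇒ S*(5)=69.3028
t_4: node(4,0) S=36.3554 payoff=68.1446 vs cont=66.4159 → 68.1446 [stop]  node(4,1) S=55.8930 payoff=48.6070 vs cont=46.8784 → 48.6070 [stop]  node(4,2) S=85.9300 payoff=18.5700 vs cont=22.3042 → 22.3042 [wait]  node(4,3) S=132.1090 payoff=0.0000 vs cont=4.7590 → 4.7590 [wait]  node(4,4) S=203.1048 payoff=0.0000 vs cont=0.0000 → 0.0000 [wait]  ⇒ S*(4)=55.8930
t_3: node(3,0) S=45.0779 payoff=59.4221 vs cont=57.6935 → 59.4221 [stop]  node(3,1) S=69.3028 payoff=35.1972 vs cont=35.2506 → 35.2506 [wait]  node(3,2) S=106.5464 payoff=0.0000 vs cont=13.5622 → 13.5622 [wait]  node(3,3) S=163.8047 payoff=0.0000 vs cont=2.4091 → 2.4091 [wait]  ⇒ S*(3)=45.0779
t_2: node(2,0) S=55.8930 payoff=48.6070 vs cont=46.9039 → 48.6070 [stop]  node(2,1) S=85.9300 payoff=18.5700 vs cont=24.3172 → 24.3172 [wait]  node(2,2) S=132.1090 payoff=0.0000 vs cont=8.0153 → 8.0153 [wait]  ⇒ S*(2)=55.8930
t_1: node(1,0) S=69.3028 payoff=35.1972 vs cont=36.2113 → 36.2113 [wait]  node(1,1) S=106.5464 payoff=0.0000 vs cont=16.1353 → 16.1353 [wait]  ⇒ S*(1)=-
t_0: node(0,0) S=85.9300 payoff=18.5700 vs cont=26.0315 → 26.0315 [wait]  ⇒ S*(0)=-

price = 26.0315
boundary = - - 55.8930 45.0779 55.8930 69.3028 85.9300
tree:
26.0315
36.2113 16.1353
48.6070 24.3172 8.0153
59.4221 35.2506 13.5622 2.4091
68.1446 48.6070 22.3042 4.7590 0.0000
75.1792 59.4221 35.1972 9.4007 0.0000 0.0000
80.8527 68.1446 48.6070 18.5700 0.0000 0.0000 0.0000
85.4284 75.1792 59.4221 35.1972 0.0000 0.0000 0.0000 0.0000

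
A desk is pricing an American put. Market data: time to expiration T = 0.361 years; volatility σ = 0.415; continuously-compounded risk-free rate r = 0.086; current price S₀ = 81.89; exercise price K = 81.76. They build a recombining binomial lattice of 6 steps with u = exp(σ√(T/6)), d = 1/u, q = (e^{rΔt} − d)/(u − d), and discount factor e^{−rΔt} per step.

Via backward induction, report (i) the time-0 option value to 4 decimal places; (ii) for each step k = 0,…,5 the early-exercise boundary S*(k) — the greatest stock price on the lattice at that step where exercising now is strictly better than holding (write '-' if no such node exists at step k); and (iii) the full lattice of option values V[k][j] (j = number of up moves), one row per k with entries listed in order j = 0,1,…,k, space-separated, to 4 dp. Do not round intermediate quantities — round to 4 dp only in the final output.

price = 6.8068
boundary = - - - 60.3398 66.8056 73.9643
tree:
6.8068
10.4124 3.2721
15.3142 5.6188 0.9594
21.4202 9.3673 1.9288 0.0000
27.2602 14.9544 3.8777 0.0000 0.0000
32.5350 21.4202 7.7957 0.0000 0.0000 0.0000
37.2992 27.2602 14.9544 0.0000 0.0000 0.0000 0.0000

Δt=0.06017, u=1.10716, d=0.90321, q=0.50001, disc=e^(-rΔt)=0.99484
k=6 terminal: V=max(K-S,0) → 37.2992 27.2602 14.9544 0.0000 0.0000 0.0000 0.0000
k=5: j=0 S=49.2250 intr=32.5350 cont=32.1130 V=32.5350[EX]; j=1 S=60.3398 intr=21.4202 cont=20.9982 V=21.4202[EX]; j=2 S=73.9643 intr=7.7957 cont=7.4384 V=7.7957[EX]; j=3 S=90.6650 intr=0.0000 cont=0.0000 V=0.0000[hold]; j=4 S=111.1368 intr=0.0000 cont=0.0000 V=0.0000[hold]; j=5 S=136.2309 intr=0.0000 cont=0.0000 V=0.0000[hold]  S*(5)=73.9643
k=4: j=0 S=54.4998 intr=27.2602 cont=26.8382 V=27.2602[EX]; j=1 S=66.8056 intr=14.9544 cont=14.5324 V=14.9544[EX]; j=2 S=81.8900 intr=0.0000 cont=3.8777 V=3.8777[hold]; j=3 S=100.3804 intr=0.0000 cont=0.0000 V=0.0000[hold]; j=4 S=123.0458 intr=0.0000 cont=0.0000 V=0.0000[hold]  S*(4)=66.8056
k=3: j=0 S=60.3398 intr=21.4202 cont=20.9982 V=21.4202[EX]; j=1 S=73.9643 intr=7.7957 cont=9.3673 V=9.3673[hold]; j=2 S=90.6650 intr=0.0000 cont=1.9288 V=1.9288[hold]; j=3 S=111.1368 intr=0.0000 cont=0.0000 V=0.0000[hold]  S*(3)=60.3398
k=2: j=0 S=66.8056 intr=14.9544 cont=15.3142 V=15.3142[hold]; j=1 S=81.8900 intr=0.0000 cont=5.6188 V=5.6188[hold]; j=2 S=100.3804 intr=0.0000 cont=0.9594 V=0.9594[hold]  S*(2)=-
k=1: j=0 S=73.9643 intr=7.7957 cont=10.4124 V=10.4124[hold]; j=1 S=90.6650 intr=0.0000 cont=3.2721 V=3.2721[hold]  S*(1)=-
k=0: j=0 S=81.8900 intr=0.0000 cont=6.8068 V=6.8068[hold]  S*(0)=-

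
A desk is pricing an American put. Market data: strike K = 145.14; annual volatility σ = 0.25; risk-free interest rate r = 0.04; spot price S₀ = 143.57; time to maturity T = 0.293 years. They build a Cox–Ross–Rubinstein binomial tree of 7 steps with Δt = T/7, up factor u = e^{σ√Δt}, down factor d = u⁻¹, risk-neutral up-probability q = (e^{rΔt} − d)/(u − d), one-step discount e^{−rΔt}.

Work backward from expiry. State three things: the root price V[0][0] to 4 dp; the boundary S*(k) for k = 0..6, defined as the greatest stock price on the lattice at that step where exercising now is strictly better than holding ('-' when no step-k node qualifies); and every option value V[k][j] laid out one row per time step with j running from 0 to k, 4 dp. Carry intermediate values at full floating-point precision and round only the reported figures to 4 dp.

Δt=0.04186, u=1.05248, d=0.95014, q=0.50359, disc=e^(-rΔt)=0.99833
k=7 terminal: V=max(K-S,0) → 44.7774 33.9673 21.9928 8.7286 0.0000 0.0000 0.0000 0.0000
k=6: j=0 S=105.6295 intr=39.5105 cont=39.2677 V=39.5105[EX]; j=1 S=117.0069 intr=28.1331 cont=27.8903 V=28.1331[EX]; j=2 S=129.6097 intr=15.5303 cont=15.2875 V=15.5303[EX]; j=3 S=143.5700 intr=1.5700 cont=4.3257 V=4.3257[hold]; j=4 S=159.0340 intr=0.0000 cont=0.0000 V=0.0000[hold]; j=5 S=176.1636 intr=0.0000 cont=0.0000 V=0.0000[hold]; j=6 S=195.1382 intr=0.0000 cont=0.0000 V=0.0000[hold]  S*(6)=129.6097
k=5: j=0 S=111.1727 intr=33.9673 cont=33.7245 V=33.9673[EX]; j=1 S=123.1472 intr=21.9928 cont=21.7500 V=21.9928[EX]; j=2 S=136.4114 intr=8.7286 cont=9.8713 V=9.8713[hold]; j=3 S=151.1043 intr=0.0000 cont=2.1437 V=2.1437[hold]; j=4 S=167.3798 intr=0.0000 cont=0.0000 V=0.0000[hold]; j=5 S=185.4083 intr=0.0000 cont=0.0000 V=0.0000[hold]  S*(5)=123.1472
k=4: j=0 S=117.0069 intr=28.1331 cont=27.8903 V=28.1331[EX]; j=1 S=129.6097 intr=15.5303 cont=15.8620 V=15.8620[hold]; j=2 S=143.5700 intr=1.5700 cont=5.9698 V=5.9698[hold]; j=3 S=159.0340 intr=0.0000 cont=1.0624 V=1.0624[hold]; j=4 S=176.1636 intr=0.0000 cont=0.0000 V=0.0000[hold]  S*(4)=117.0069
k=3: j=0 S=123.1472 intr=21.9928 cont=21.9168 V=21.9928[EX]; j=1 S=136.4114 intr=8.7286 cont=10.8621 V=10.8621[hold]; j=2 S=151.1043 intr=0.0000 cont=3.4926 V=3.4926[hold]; j=3 S=167.3798 intr=0.0000 cont=0.5265 V=0.5265[hold]  S*(3)=123.1472
k=2: j=0 S=129.6097 intr=15.5303 cont=16.3601 V=16.3601[hold]; j=1 S=143.5700 intr=1.5700 cont=7.1390 V=7.1390[hold]; j=2 S=159.0340 intr=0.0000 cont=1.9956 V=1.9956[hold]  S*(2)=-
k=1: j=0 S=136.4114 intr=8.7286 cont=11.6968 V=11.6968[hold]; j=1 S=151.1043 intr=0.0000 cont=4.5412 V=4.5412[hold]  S*(1)=-
k=0: j=0 S=143.5700 intr=1.5700 cont=8.0798 V=8.0798[hold]  S*(0)=-

price = 8.0798
boundary = - - - 123.1472 117.0069 123.1472 129.6097
tree:
8.0798
11.6968 4.5412
16.3601 7.1390 1.9956
21.9928 10.8621 3.4926 0.5265
28.1331 15.8620 5.9698 1.0624 0.0000
33.9673 21.9928 9.8713 2.1437 0.0000 0.0000
39.5105 28.1331 15.5303 4.3257 0.0000 0.0000 0.0000
44.7774 33.9673 21.9928 8.7286 0.0000 0.0000 0.0000 0.0000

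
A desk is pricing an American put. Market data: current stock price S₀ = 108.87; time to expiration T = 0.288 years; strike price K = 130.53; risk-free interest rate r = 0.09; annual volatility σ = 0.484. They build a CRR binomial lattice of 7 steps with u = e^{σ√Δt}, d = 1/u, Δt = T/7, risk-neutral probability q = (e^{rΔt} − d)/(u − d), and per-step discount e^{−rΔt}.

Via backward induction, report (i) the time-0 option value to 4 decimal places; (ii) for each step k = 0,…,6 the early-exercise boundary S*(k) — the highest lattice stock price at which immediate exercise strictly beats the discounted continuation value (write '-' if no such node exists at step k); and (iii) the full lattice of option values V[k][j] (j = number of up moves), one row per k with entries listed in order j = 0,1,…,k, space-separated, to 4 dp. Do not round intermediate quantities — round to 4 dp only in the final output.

params: Δt=0.04114 u=1.10315 d=0.90649 q=0.49434 e^(-rΔt)=0.99630
t_7 payoffs: 75.7709 63.8911 49.4339 31.8402 10.4297 0.0000 0.0000 0.0000
t_6: node(6,0) S=60.4077 payoff=70.1223 vs cont=69.6399 → 70.1223 [stop]  node(6,1) S=73.5130 payoff=57.0170 vs cont=56.5346 → 57.0170 [stop]  node(6,2) S=89.4615 payoff=41.0685 vs cont=40.5861 → 41.0685 [stop]  node(6,3) S=108.8700 payoff=21.6600 vs cont=21.1776 → 21.6600 [stop]  node(6,4) S=132.4891 payoff=0.0000 vs cont=5.2544 → 5.2544 [wait]  node(6,5) S=161.2324 payoff=0.0000 vs cont=0.0000 → 0.0000 [wait]  node(6,6) S=196.2115 payoff=0.0000 vs cont=0.0000 → 0.0000 [wait]  ⇒ S*(6)=108.8700
t_5: node(5,0) S=66.6389 payoff=63.8911 vs cont=63.4086 → 63.8911 [stop]  node(5,1) S=81.0961 payoff=49.4339 vs cont=48.9514 → 49.4339 [stop]  node(5,2) S=98.6898 payoff=31.8402 vs cont=31.3578 → 31.8402 [stop]  node(5,3) S=120.1003 payoff=10.4297 vs cont=13.5000 → 13.5000 [wait]  node(5,4) S=146.1559 payoff=0.0000 vs cont=2.6471 → 2.6471 [wait]  node(5,5) S=177.8642 payoff=0.0000 vs cont=0.0000 → 0.0000 [wait]  ⇒ S*(5)=98.6898
t_4: node(4,0) S=73.5130 payoff=57.0170 vs cont=56.5346 → 57.0170 [stop]  node(4,1) S=89.4615 payoff=41.0685 vs cont=40.5861 → 41.0685 [stop]  node(4,2) S=108.8700 payoff=21.6600 vs cont=22.6897 → 22.6897 [wait]  node(4,3) S=132.4891 payoff=0.0000 vs cont=8.1049 → 8.1049 [wait]  node(4,4) S=161.2324 payoff=0.0000 vs cont=1.3336 → 1.3336 [wait]  ⇒ S*(4)=89.4615
t_3: node(3,0) S=81.0961 payoff=49.4339 vs cont=48.9514 → 49.4339 [stop]  node(3,1) S=98.6898 payoff=31.8402 vs cont=31.8649 → 31.8649 [wait]  node(3,2) S=120.1003 payoff=10.4297 vs cont=15.4226 → 15.4226 [wait]  node(3,3) S=146.1559 payoff=0.0000 vs cont=4.7400 → 4.7400 [wait]  ⇒ S*(3)=81.0961
t_2: node(2,0) S=89.4615 payoff=41.0685 vs cont=40.5982 → 41.0685 [stop]  node(2,1) S=108.8700 payoff=21.6600 vs cont=23.6491 → 23.6491 [wait]  node(2,2) S=132.4891 payoff=0.0000 vs cont=10.1043 → 10.1043 [wait]  ⇒ S*(2)=89.4615
t_1: node(1,0) S=98.6898 payoff=31.8402 vs cont=32.3374 → 32.3374 [wait]  node(1,1) S=120.1003 payoff=10.4297 vs cont=16.8907 → 16.8907 [wait]  ⇒ S*(1)=-
t_0: node(0,0) S=108.8700 payoff=21.6600 vs cont=24.6102 → 24.6102 [wait]  ⇒ S*(0)=-

price = 24.6102
boundary = - - 89.4615 81.0961 89.4615 98.6898 108.8700
tree:
24.6102
32.3374 16.8907
41.0685 23.6491 10.1043
49.4339 31.8649 15.4226 4.7400
57.0170 41.0685 22.6897 8.1049 1.3336
63.8911 49.4339 31.8402 13.5000 2.6471 0.0000
70.1223 57.0170 41.0685 21.6600 5.2544 0.0000 0.0000
75.7709 63.8911 49.4339 31.8402 10.4297 0.0000 0.0000 0.0000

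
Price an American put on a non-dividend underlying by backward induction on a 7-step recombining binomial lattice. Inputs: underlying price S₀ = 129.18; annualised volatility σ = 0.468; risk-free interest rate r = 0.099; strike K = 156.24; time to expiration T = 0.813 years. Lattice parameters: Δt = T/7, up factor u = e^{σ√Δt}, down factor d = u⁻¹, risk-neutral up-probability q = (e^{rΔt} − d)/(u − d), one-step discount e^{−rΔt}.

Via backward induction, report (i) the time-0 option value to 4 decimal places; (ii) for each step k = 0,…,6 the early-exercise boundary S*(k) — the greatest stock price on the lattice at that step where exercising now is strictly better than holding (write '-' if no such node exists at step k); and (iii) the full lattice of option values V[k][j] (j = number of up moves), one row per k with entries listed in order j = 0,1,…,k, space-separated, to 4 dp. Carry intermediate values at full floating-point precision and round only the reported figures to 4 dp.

Δt=0.11614  u=1.17292  d=0.85258  q=0.49631  discount=0.98857
step 7 (expiry): payoffs max(K−S,0) = 113.9414 98.0484 76.1839 46.1043 4.7227 0.0000 0.0000 0.0000
step 6: (k=6,j=0): S=49.6127, (K−S)⁺=106.6273, hold=104.8411 ⇒ V=106.6273 exercise | (k=6,j=1): S=68.2539, (K−S)⁺=87.9861, hold=86.2000 ⇒ V=87.9861 exercise | (k=6,j=2): S=93.8991, (K−S)⁺=62.3409, hold=60.5548 ⇒ V=62.3409 exercise | (k=6,j=3): S=129.1800, (K−S)⁺=27.0600, hold=25.2738 ⇒ V=27.0600 exercise | (k=6,j=4): S=177.7171, (K−S)⁺=0.0000, hold=2.3516 ⇒ V=2.3516 continue | (k=6,j=5): S=244.4912, (K−S)⁺=0.0000, hold=0.0000 ⇒ V=0.0000 continue | (k=6,j=6): S=336.3546, (K−S)⁺=0.0000, hold=0.0000 ⇒ V=0.0000 continue  boundary S*=129.1800
step 5: (k=5,j=0): S=58.1916, (K−S)⁺=98.0484, hold=96.2622 ⇒ V=98.0484 exercise | (k=5,j=1): S=80.0561, (K−S)⁺=76.1839, hold=74.3977 ⇒ V=76.1839 exercise | (k=5,j=2): S=110.1357, (K−S)⁺=46.1043, hold=44.3181 ⇒ V=46.1043 exercise | (k=5,j=3): S=151.5173, (K−S)⁺=4.7227, hold=14.6278 ⇒ V=14.6278 continue | (k=5,j=4): S=208.4473, (K−S)⁺=0.0000, hold=1.1709 ⇒ V=1.1709 continue | (k=5,j=5): S=286.7678, (K−S)⁺=0.0000, hold=0.0000 ⇒ V=0.0000 continue  boundary S*=110.1357
step 4: (k=4,j=0): S=68.2539, (K−S)⁺=87.9861, hold=86.2000 ⇒ V=87.9861 exercise | (k=4,j=1): S=93.8991, (K−S)⁺=62.3409, hold=60.5548 ⇒ V=62.3409 exercise | (k=4,j=2): S=129.1800, (K−S)⁺=27.0600, hold=30.1336 ⇒ V=30.1336 continue | (k=4,j=3): S=177.7171, (K−S)⁺=0.0000, hold=7.8581 ⇒ V=7.8581 continue | (k=4,j=4): S=244.4912, (K−S)⁺=0.0000, hold=0.5830 ⇒ V=0.5830 continue  boundary S*=93.8991
step 3: (k=3,j=0): S=80.0561, (K−S)⁺=76.1839, hold=74.3977 ⇒ V=76.1839 exercise | (k=3,j=1): S=110.1357, (K−S)⁺=46.1043, hold=45.8261 ⇒ V=46.1043 exercise | (k=3,j=2): S=151.5173, (K−S)⁺=4.7227, hold=18.8599 ⇒ V=18.8599 continue | (k=3,j=3): S=208.4473, (K−S)⁺=0.0000, hold=4.1988 ⇒ V=4.1988 continue  boundary S*=110.1357
step 2: (k=2,j=0): S=93.8991, (K−S)⁺=62.3409, hold=60.5548 ⇒ V=62.3409 exercise | (k=2,j=1): S=129.1800, (K−S)⁺=27.0600, hold=32.2101 ⇒ V=32.2101 continue | (k=2,j=2): S=177.7171, (K−S)⁺=0.0000, hold=11.4510 ⇒ V=11.4510 continue  boundary S*=93.8991
step 1: (k=1,j=0): S=110.1357, (K−S)⁺=46.1043, hold=46.8449 ⇒ V=46.8449 continue | (k=1,j=1): S=151.5173, (K−S)⁺=4.7227, hold=21.6567 ⇒ V=21.6567 continue  boundary S*=-
step 0: (k=0,j=0): S=129.1800, (K−S)⁺=27.0600, hold=33.9511 ⇒ V=33.9511 continue  boundary S*=-

price = 33.9511
boundary = - - 93.8991 110.1357 93.8991 110.1357 129.1800
tree:
33.9511
46.8449 21.6567
62.3409 32.2101 11.4510
76.1839 46.1043 18.8599 4.1988
87.9861 62.3409 30.1336 7.8581 0.5830
98.0484 76.1839 46.1043 14.6278 1.1709 0.0000
106.6273 87.9861 62.3409 27.0600 2.3516 0.0000 0.0000
113.9414 98.0484 76.1839 46.1043 4.7227 0.0000 0.0000 0.0000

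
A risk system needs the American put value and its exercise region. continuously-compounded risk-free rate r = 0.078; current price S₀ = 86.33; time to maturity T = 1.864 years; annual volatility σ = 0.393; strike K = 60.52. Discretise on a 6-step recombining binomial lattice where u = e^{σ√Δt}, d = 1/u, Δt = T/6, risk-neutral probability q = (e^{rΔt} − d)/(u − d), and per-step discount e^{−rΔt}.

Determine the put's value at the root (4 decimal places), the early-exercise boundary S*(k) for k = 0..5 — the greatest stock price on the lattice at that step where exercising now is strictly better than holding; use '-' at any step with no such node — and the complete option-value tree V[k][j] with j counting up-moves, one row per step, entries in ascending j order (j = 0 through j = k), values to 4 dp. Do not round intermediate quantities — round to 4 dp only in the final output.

price = 3.7670
boundary = - - - - 35.9448 44.7474
tree:
3.7670
6.3110 1.4175
10.3085 2.6384 0.2709
16.2868 4.8586 0.5563 0.0000
24.5752 8.8288 1.1421 0.0000 0.0000
31.6462 15.7726 2.3449 0.0000 0.0000 0.0000
37.3261 24.5752 4.8144 0.0000 0.0000 0.0000 0.0000

Δt=0.31067, u=1.24489, d=0.80328, q=0.50100, disc=e^(-rΔt)=0.97606
k=6 terminal: V=max(K-S,0) → 37.3261 24.5752 4.8144 0.0000 0.0000 0.0000 0.0000
k=5: j=0 S=28.8738 intr=31.6462 cont=30.1973 V=31.6462[EX]; j=1 S=44.7474 intr=15.7726 cont=14.3238 V=15.7726[EX]; j=2 S=69.3474 intr=0.0000 cont=2.3449 V=2.3449[hold]; j=3 S=107.4715 intr=0.0000 cont=0.0000 V=0.0000[hold]; j=4 S=166.5544 intr=0.0000 cont=0.0000 V=0.0000[hold]; j=5 S=258.1185 intr=0.0000 cont=0.0000 V=0.0000[hold]  S*(5)=44.7474
k=4: j=0 S=35.9448 intr=24.5752 cont=23.1263 V=24.5752[EX]; j=1 S=55.7056 intr=4.8144 cont=8.8288 V=8.8288[hold]; j=2 S=86.3300 intr=0.0000 cont=1.1421 V=1.1421[hold]; j=3 S=133.7903 intr=0.0000 cont=0.0000 V=0.0000[hold]; j=4 S=207.3422 intr=0.0000 cont=0.0000 V=0.0000[hold]  S*(4)=35.9448
k=3: j=0 S=44.7474 intr=15.7726 cont=16.2868 V=16.2868[hold]; j=1 S=69.3474 intr=0.0000 cont=4.8586 V=4.8586[hold]; j=2 S=107.4715 intr=0.0000 cont=0.5563 V=0.5563[hold]; j=3 S=166.5544 intr=0.0000 cont=0.0000 V=0.0000[hold]  S*(3)=-
k=2: j=0 S=55.7056 intr=4.8144 cont=10.3085 V=10.3085[hold]; j=1 S=86.3300 intr=0.0000 cont=2.6384 V=2.6384[hold]; j=2 S=133.7903 intr=0.0000 cont=0.2709 V=0.2709[hold]  S*(2)=-
k=1: j=0 S=69.3474 intr=0.0000 cont=6.3110 V=6.3110[hold]; j=1 S=107.4715 intr=0.0000 cont=1.4175 V=1.4175[hold]  S*(1)=-
k=0: j=0 S=86.3300 intr=0.0000 cont=3.7670 V=3.7670[hold]  S*(0)=-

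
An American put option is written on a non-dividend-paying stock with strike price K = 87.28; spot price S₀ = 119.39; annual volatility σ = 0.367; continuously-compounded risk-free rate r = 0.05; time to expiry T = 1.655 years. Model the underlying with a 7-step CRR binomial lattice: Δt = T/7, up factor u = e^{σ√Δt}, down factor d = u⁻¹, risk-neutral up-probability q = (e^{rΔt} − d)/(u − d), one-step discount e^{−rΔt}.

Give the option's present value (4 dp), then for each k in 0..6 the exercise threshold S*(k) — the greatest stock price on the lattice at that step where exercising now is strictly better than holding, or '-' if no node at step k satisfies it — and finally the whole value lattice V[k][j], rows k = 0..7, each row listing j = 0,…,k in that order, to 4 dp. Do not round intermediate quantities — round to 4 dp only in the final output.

params: Δt=0.23643 u=1.19536 d=0.83657 q=0.48865 e^(-rΔt)=0.98825
t_7 payoffs: 53.0451 38.3619 17.3814 0.0000 0.0000 0.0000 0.0000 0.0000
t_6: node(6,0) S=40.9232 payoff=46.3568 vs cont=45.3311 → 46.3568 [stop]  node(6,1) S=58.4748 payoff=28.8052 vs cont=27.7795 → 28.8052 [stop]  node(6,2) S=83.5542 payoff=3.7258 vs cont=8.7835 → 8.7835 [wait]  node(6,3) S=119.3900 payoff=0.0000 vs cont=0.0000 → 0.0000 [wait]  node(6,4) S=170.5955 payoff=0.0000 vs cont=0.0000 → 0.0000 [wait]  node(6,5) S=243.7626 payoff=0.0000 vs cont=0.0000 → 0.0000 [wait]  node(6,6) S=348.3105 payoff=0.0000 vs cont=0.0000 → 0.0000 [wait]  ⇒ S*(6)=58.4748
t_5: node(5,0) S=48.9181 payoff=38.3619 vs cont=37.3362 → 38.3619 [stop]  node(5,1) S=69.8986 payoff=17.3814 vs cont=18.7981 → 18.7981 [wait]  node(5,2) S=99.8776 payoff=0.0000 vs cont=4.4387 → 4.4387 [wait]  node(5,3) S=142.7144 payoff=0.0000 vs cont=0.0000 → 0.0000 [wait]  node(5,4) S=203.9235 payoff=0.0000 vs cont=0.0000 → 0.0000 [wait]  node(5,5) S=291.3847 payoff=0.0000 vs cont=0.0000 → 0.0000 [wait]  ⇒ S*(5)=48.9181
t_4: node(4,0) S=58.4748 payoff=28.8052 vs cont=28.4636 → 28.8052 [stop]  node(4,1) S=83.5542 payoff=3.7258 vs cont=11.6429 → 11.6429 [wait]  node(4,2) S=119.3900 payoff=0.0000 vs cont=2.2431 → 2.2431 [wait]  node(4,3) S=170.5955 payoff=0.0000 vs cont=0.0000 → 0.0000 [wait]  node(4,4) S=243.7626 payoff=0.0000 vs cont=0.0000 → 0.0000 [wait]  ⇒ S*(4)=58.4748
t_3: node(3,0) S=69.8986 payoff=17.3814 vs cont=20.1789 → 20.1789 [wait]  node(3,1) S=99.8776 payoff=0.0000 vs cont=6.9669 → 6.9669 [wait]  node(3,2) S=142.7144 payoff=0.0000 vs cont=1.1335 → 1.1335 [wait]  node(3,3) S=203.9235 payoff=0.0000 vs cont=0.0000 → 0.0000 [wait]  ⇒ S*(3)=-
t_2: node(2,0) S=83.5542 payoff=3.7258 vs cont=13.5616 → 13.5616 [wait]  node(2,1) S=119.3900 payoff=0.0000 vs cont=4.0680 → 4.0680 [wait]  node(2,2) S=170.5955 payoff=0.0000 vs cont=0.5728 → 0.5728 [wait]  ⇒ S*(2)=-
t_1: node(1,0) S=99.8776 payoff=0.0000 vs cont=8.8177 → 8.8177 [wait]  node(1,1) S=142.7144 payoff=0.0000 vs cont=2.3324 → 2.3324 [wait]  ⇒ S*(1)=-
t_0: node(0,0) S=119.3900 payoff=0.0000 vs cont=5.5823 → 5.5823 [wait]  ⇒ S*(0)=-

price = 5.5823
boundary = - - - - 58.4748 48.9181 58.4748
tree:
5.5823
8.8177 2.3324
13.5616 4.0680 0.5728
20.1789 6.9669 1.1335 0.0000
28.8052 11.6429 2.2431 0.0000 0.0000
38.3619 18.7981 4.4387 0.0000 0.0000 0.0000
46.3568 28.8052 8.7835 0.0000 0.0000 0.0000 0.0000
53.0451 38.3619 17.3814 0.0000 0.0000 0.0000 0.0000 0.0000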